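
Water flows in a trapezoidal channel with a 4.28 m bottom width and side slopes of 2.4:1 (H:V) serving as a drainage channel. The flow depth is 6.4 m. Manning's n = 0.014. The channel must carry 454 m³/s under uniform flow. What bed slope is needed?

With bottom width b = 4.28 m and side slope z = 2.4: A = (b + zy)y = (4.28 + 2.4×6.4)×6.4 = 125.7 m²; P = b + 2y√(1+z²) = 4.28 + 2×6.4×2.6 = 37.56 m.
Hydraulic radius R = A/P = 125.7/37.56 = 3.347 m.
From Manning's equation, S = [nQ / (1 A R^(2/3))]² = [0.014 × 454 / (1 × 125.7 × 3.347^(2/3))]² = 0.000511.

S = 0.000511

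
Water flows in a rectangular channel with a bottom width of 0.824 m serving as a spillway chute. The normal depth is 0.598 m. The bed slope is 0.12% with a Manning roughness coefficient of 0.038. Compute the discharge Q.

Q = 0.175 m³/s

Flow area A = b·y = 0.824 × 0.598 = 0.4928 m². Wetted perimeter P = b + 2y = 0.824 + 2×0.598 = 2.02 m.
Hydraulic radius R = A/P = 0.4928/2.02 = 0.2439 m.
Manning's equation: Q = (1/n) A R^(2/3) S^(1/2) = (1/0.038) × 0.4928 × 0.2439^(2/3) × 0.0012^(1/2) = 0.175 m³/s.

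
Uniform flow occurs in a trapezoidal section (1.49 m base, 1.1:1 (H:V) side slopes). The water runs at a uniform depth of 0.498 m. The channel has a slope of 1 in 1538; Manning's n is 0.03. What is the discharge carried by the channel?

With bottom width b = 1.49 m and side slope z = 1.1: A = (b + zy)y = (1.49 + 1.1×0.498)×0.498 = 1.015 m²; P = b + 2y√(1+z²) = 1.49 + 2×0.498×1.487 = 2.971 m.
Hydraulic radius R = A/P = 1.015/2.971 = 0.3416 m.
Manning's equation: Q = (1/n) A R^(2/3) S^(1/2) = (1/0.03) × 1.015 × 0.3416^(2/3) × 0.0006502^(1/2) = 0.422 m³/s.

Q = 0.422 m³/s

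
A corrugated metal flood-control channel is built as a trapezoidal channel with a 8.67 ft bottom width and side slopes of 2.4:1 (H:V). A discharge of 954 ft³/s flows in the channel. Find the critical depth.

At critical depth, Q² T / (g A³) = 1, i.e. A³/T = Q²/g = 954²/32.2 = 28260.
Trying y = 6.11 ft: A³/T = 76270 — high.
Trying y = 4.78 ft: A³/T = 28230 — matches.

y_c = 4.78 ft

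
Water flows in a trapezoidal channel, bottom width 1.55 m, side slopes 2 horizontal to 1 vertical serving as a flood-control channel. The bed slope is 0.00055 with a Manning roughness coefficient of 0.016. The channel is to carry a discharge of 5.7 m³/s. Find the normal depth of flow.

Manning's equation rearranged: A R^(2/3) = nQ / (1·√S) = 0.016 × 5.7 / (√0.00055) = 3.889.
Try y = 1.01 m: A R^(2/3) = 2.549 — too small.
Try y = 1.41 m: A R^(2/3) = 5.241 — too large.
Try y = 1.23 m: A R^(2/3) = 3.887 — matches.

y_n = 1.23 m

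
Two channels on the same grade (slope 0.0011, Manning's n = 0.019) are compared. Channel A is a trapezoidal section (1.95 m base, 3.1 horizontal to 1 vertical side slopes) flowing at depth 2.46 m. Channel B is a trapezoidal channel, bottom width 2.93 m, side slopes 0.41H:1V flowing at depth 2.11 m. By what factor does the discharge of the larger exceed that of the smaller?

3.37

Channel A: With bottom width b = 1.95 m and side slope z = 3.1: A = (b + zy)y = (1.95 + 3.1×2.46)×2.46 = 23.56 m²; P = b + 2y√(1+z²) = 1.95 + 2×2.46×3.257 = 17.98 m. Hydraulic radius R = A/P = 23.56/17.98 = 1.31 m. Q_A = (1/0.019)·23.56·1.31^(2/3)·√0.0011 = 49.24 m³/s.
Channel B: With bottom width b = 2.93 m and side slope z = 0.41: A = (b + zy)y = (2.93 + 0.41×2.11)×2.11 = 8.008 m²; P = b + 2y√(1+z²) = 2.93 + 2×2.11×1.081 = 7.491 m. Hydraulic radius R = A/P = 8.008/7.491 = 1.069 m. Q_B = (1/0.019)·8.008·1.069^(2/3)·√0.0011 = 14.61 m³/s.
The larger discharge is 49.24 m³/s and the smaller is 14.61 m³/s; the ratio is 3.37.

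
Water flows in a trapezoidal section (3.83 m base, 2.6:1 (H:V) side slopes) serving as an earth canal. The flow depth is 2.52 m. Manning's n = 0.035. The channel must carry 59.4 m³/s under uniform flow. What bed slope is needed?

S = 0.0038

With bottom width b = 3.83 m and side slope z = 2.6: A = (b + zy)y = (3.83 + 2.6×2.52)×2.52 = 26.16 m²; P = b + 2y√(1+z²) = 3.83 + 2×2.52×2.786 = 17.87 m.
Hydraulic radius R = A/P = 26.16/17.87 = 1.464 m.
From Manning's equation, S = [nQ / (1 A R^(2/3))]² = [0.035 × 59.4 / (1 × 26.16 × 1.464^(2/3))]² = 0.0038.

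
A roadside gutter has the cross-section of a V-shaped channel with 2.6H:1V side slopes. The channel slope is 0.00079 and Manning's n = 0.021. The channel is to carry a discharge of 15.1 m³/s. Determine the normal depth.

Manning's equation rearranged: A R^(2/3) = nQ / (1·√S) = 0.021 × 15.1 / (√0.00079) = 11.28.
Try y = 1.48 m: A R^(2/3) = 4.45 — too small.
Try y = 2.55 m: A R^(2/3) = 18.99 — too large.
Try y = 2.1 m: A R^(2/3) = 11.31 — close enough.

y_n = 2.1 m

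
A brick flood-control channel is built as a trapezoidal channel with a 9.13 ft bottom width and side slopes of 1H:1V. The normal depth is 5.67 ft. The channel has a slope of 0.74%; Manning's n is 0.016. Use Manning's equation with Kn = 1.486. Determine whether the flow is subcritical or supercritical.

supercritical

With bottom width b = 9.13 ft and side slope z = 1: A = (b + zy)y = (9.13 + 1×5.67)×5.67 = 83.92 ft²; P = b + 2y√(1+z²) = 9.13 + 2×5.67×1.414 = 25.17 ft.
Hydraulic radius R = A/P = 83.92/25.17 = 3.334 ft.
V = (1.486/n) R^(2/3) √S = (1.486/0.016) × 3.334^(2/3) × √0.0074 = 17.83 ft/s. Hydraulic depth D_h = A/T = 83.92/20.47 = 4.099 ft.
Froude number Fr = V/√(g·D_h) = 17.83/√(32.2×4.099) = 1.55, which is greater than 1, so the flow is supercritical.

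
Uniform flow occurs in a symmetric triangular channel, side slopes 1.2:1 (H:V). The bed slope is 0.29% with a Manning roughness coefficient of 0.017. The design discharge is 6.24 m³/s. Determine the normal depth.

y_n = 1.53 m

Manning's equation rearranged: A R^(2/3) = nQ / (1·√S) = 0.017 × 6.24 / (√0.0029) = 1.97.
Try y = 1.19 m: A R^(2/3) = 1.008 — low.
Try y = 1.68 m: A R^(2/3) = 2.529 — high.
Try y = 1.53 m: A R^(2/3) = 1.971 — ≈ 1.97.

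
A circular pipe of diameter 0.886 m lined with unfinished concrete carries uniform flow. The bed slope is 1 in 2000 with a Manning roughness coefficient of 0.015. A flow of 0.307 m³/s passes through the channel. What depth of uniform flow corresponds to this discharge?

y_n = 0.665 m

Manning's equation rearranged: A R^(2/3) = nQ / (1·√S) = 0.015 × 0.307 / (√0.0005) = 0.2059.
Try y = 0.801 m: A R^(2/3) = 0.241 — high.
Try y = 0.476 m: A R^(2/3) = 0.1272 — low.
Try y = 0.665 m: A R^(2/3) = 0.206 — matches.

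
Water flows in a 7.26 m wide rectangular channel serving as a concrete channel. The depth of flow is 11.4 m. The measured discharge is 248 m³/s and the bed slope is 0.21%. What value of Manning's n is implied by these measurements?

Flow area A = b·y = 7.26 × 11.4 = 82.76 m². Wetted perimeter P = b + 2y = 7.26 + 2×11.4 = 30.06 m.
Hydraulic radius R = A/P = 82.76/30.06 = 2.753 m.
Rearranging Manning's equation: n = (1/Q) A R^(2/3) S^(1/2) = (1/248) × 82.76 × 2.753^(2/3) × √0.0021 = 0.03.

n = 0.03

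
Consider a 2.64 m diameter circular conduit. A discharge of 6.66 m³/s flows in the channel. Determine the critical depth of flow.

At critical depth, Q² T / (g A³) = 1, i.e. A³/T = Q²/g = 6.66²/9.81 = 4.521.
Try y = 0.981 m: A³/T = 2.489 — too small.
Try y = 1.15 m: A³/T = 4.583 — matches.

y_c = 1.15 m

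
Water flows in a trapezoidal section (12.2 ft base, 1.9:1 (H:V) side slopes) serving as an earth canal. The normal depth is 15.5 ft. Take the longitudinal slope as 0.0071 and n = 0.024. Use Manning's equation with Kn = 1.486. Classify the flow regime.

With bottom width b = 12.2 ft and side slope z = 1.9: A = (b + zy)y = (12.2 + 1.9×15.5)×15.5 = 645.6 ft²; P = b + 2y√(1+z²) = 12.2 + 2×15.5×2.147 = 78.76 ft.
Hydraulic radius R = A/P = 645.6/78.76 = 8.197 ft.
V = (1.486/n) R^(2/3) √S = (1.486/0.024) × 8.197^(2/3) × √0.0071 = 21.21 ft/s. Hydraulic depth D_h = A/T = 645.6/71.1 = 9.08 ft.
Froude number Fr = V/√(g·D_h) = 21.21/√(32.2×9.08) = 1.24, which is greater than 1, so the flow is supercritical.

supercritical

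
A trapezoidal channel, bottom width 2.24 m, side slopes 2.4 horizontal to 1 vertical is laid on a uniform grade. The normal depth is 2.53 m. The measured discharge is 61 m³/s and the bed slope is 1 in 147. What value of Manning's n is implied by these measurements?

With bottom width b = 2.24 m and side slope z = 2.4: A = (b + zy)y = (2.24 + 2.4×2.53)×2.53 = 21.03 m²; P = b + 2y√(1+z²) = 2.24 + 2×2.53×2.6 = 15.4 m.
Hydraulic radius R = A/P = 21.03/15.4 = 1.366 m.
Rearranging Manning's equation: n = (1/Q) A R^(2/3) S^(1/2) = (1/61) × 21.03 × 1.366^(2/3) × √0.006803 = 0.035.

n = 0.035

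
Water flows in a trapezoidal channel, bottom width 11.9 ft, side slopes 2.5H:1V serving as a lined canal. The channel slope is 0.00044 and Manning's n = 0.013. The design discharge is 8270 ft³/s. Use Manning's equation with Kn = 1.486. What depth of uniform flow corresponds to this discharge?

Manning's equation rearranged: A R^(2/3) = nQ / (1.486·√S) = 0.013 × 8270 / (1.486 × √0.00044) = 3449.
Try y = 18.8 ft: A R^(2/3) = 5067 — over.
Try y = 16 ft: A R^(2/3) = 3450 — close enough.

y_n = 16 ft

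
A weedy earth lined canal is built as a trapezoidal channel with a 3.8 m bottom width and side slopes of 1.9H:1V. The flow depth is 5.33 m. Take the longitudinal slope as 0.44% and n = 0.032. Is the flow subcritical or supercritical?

With bottom width b = 3.8 m and side slope z = 1.9: A = (b + zy)y = (3.8 + 1.9×5.33)×5.33 = 74.23 m²; P = b + 2y√(1+z²) = 3.8 + 2×5.33×2.147 = 26.69 m.
Hydraulic radius R = A/P = 74.23/26.69 = 2.781 m.
V = (1/n) R^(2/3) √S = (1/0.032) × 2.781^(2/3) × √0.0044 = 4.1 m/s. Hydraulic depth D_h = A/T = 74.23/24.05 = 3.086 m.
Froude number Fr = V/√(g·D_h) = 4.1/√(9.81×3.086) = 0.745, which is less than 1, so the flow is subcritical.

subcritical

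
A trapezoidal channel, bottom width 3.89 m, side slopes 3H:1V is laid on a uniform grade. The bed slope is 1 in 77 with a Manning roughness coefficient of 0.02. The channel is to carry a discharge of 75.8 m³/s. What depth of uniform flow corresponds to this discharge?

y_n = 1.57 m

Manning's equation rearranged: A R^(2/3) = nQ / (1·√S) = 0.02 × 75.8 / (√0.01299) = 13.3.
Trying y = 1.9 m: A R^(2/3) = 19.95 — high.
Trying y = 1.09 m: A R^(2/3) = 6.291 — low.
Trying y = 1.57 m: A R^(2/3) = 13.29 — ≈ 13.3.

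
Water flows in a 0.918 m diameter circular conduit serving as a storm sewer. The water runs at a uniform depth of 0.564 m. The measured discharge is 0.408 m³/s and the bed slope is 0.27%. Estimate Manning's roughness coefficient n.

n = 0.022

For a circular section of diameter D = 0.918 m at depth y = 0.564 m, the central angle is θ = 2 arccos(1 − 2y/D) = 3.603 rad. Then A = (D²/8)(θ − sin θ) = 0.4265 m² and P = Dθ/2 = 1.654 m.
Hydraulic radius R = A/P = 0.4265/1.654 = 0.2579 m.
Rearranging Manning's equation: n = (1/Q) A R^(2/3) S^(1/2) = (1/0.408) × 0.4265 × 0.2579^(2/3) × √0.0027 = 0.022.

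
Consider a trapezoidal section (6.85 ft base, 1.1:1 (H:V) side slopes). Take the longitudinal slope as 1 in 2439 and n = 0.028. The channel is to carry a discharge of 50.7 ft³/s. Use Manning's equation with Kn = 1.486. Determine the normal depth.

y_n = 3 ft

Manning's equation rearranged: A R^(2/3) = nQ / (1.486·√S) = 0.028 × 50.7 / (1.486 × √0.00041) = 47.18.
At y = 3.3 ft: A R^(2/3) = 56.27 — high.
At y = 2.52 ft: A R^(2/3) = 34.41 — low.
At y = 3 ft: A R^(2/3) = 47.22 — ≈ 47.18.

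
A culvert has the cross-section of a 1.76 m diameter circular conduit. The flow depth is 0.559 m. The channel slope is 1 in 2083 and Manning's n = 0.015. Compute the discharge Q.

Q = 0.449 m³/s

For a circular section of diameter D = 1.76 m at depth y = 0.559 m, the central angle is θ = 2 arccos(1 − 2y/D) = 2.395 rad. Then A = (D²/8)(θ − sin θ) = 0.6643 m² and P = Dθ/2 = 2.107 m.
Hydraulic radius R = A/P = 0.6643/2.107 = 0.3152 m.
Manning's equation: Q = (1/n) A R^(2/3) S^(1/2) = (1/0.015) × 0.6643 × 0.3152^(2/3) × 0.0004801^(1/2) = 0.449 m³/s.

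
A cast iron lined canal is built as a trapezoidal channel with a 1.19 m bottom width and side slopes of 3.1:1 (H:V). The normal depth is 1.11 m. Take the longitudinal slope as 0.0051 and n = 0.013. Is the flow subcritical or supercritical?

supercritical

With bottom width b = 1.19 m and side slope z = 3.1: A = (b + zy)y = (1.19 + 3.1×1.11)×1.11 = 5.14 m²; P = b + 2y√(1+z²) = 1.19 + 2×1.11×3.257 = 8.421 m.
Hydraulic radius R = A/P = 5.14/8.421 = 0.6104 m.
V = (1/n) R^(2/3) √S = (1/0.013) × 0.6104^(2/3) × √0.0051 = 3.953 m/s. Hydraulic depth D_h = A/T = 5.14/8.072 = 0.6368 m.
Froude number Fr = V/√(g·D_h) = 3.953/√(9.81×0.6368) = 1.58, which is greater than 1, so the flow is supercritical.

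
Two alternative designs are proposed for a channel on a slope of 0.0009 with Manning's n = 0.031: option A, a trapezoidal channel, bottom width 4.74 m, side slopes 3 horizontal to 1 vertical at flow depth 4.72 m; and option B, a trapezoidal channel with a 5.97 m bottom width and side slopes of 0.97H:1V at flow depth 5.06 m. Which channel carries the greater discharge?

channel A

Channel A: With bottom width b = 4.74 m and side slope z = 3: A = (b + zy)y = (4.74 + 3×4.72)×4.72 = 89.21 m²; P = b + 2y√(1+z²) = 4.74 + 2×4.72×3.162 = 34.59 m. Hydraulic radius R = A/P = 89.21/34.59 = 2.579 m. Q_A = (1/0.031)·89.21·2.579^(2/3)·√0.0009 = 162.3 m³/s.
Channel B: With bottom width b = 5.97 m and side slope z = 0.97: A = (b + zy)y = (5.97 + 0.97×5.06)×5.06 = 55.04 m²; P = b + 2y√(1+z²) = 5.97 + 2×5.06×1.393 = 20.07 m. Hydraulic radius R = A/P = 55.04/20.07 = 2.743 m. Q_B = (1/0.031)·55.04·2.743^(2/3)·√0.0009 = 104.4 m³/s.
Q_A = 162.3 m³/s vs Q_B = 104.4 m³/s, so channel A carries more.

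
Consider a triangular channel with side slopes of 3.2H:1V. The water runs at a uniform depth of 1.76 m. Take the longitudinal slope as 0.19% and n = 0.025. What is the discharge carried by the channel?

For a triangular section with side slope z = 3.2: A = zy² = 3.2×1.76² = 9.912 m²; P = 2y√(1+z²) = 2×1.76×3.353 = 11.8 m.
Hydraulic radius R = A/P = 9.912/11.8 = 0.8399 m.
Manning's equation: Q = (1/n) A R^(2/3) S^(1/2) = (1/0.025) × 9.912 × 0.8399^(2/3) × 0.0019^(1/2) = 15.4 m³/s.

Q = 15.4 m³/s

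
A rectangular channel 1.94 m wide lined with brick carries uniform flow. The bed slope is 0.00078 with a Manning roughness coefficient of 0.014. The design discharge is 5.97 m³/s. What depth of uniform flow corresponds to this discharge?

Manning's equation rearranged: A R^(2/3) = nQ / (1·√S) = 0.014 × 5.97 / (√0.00078) = 2.993.
Try y = 1.58 m: A R^(2/3) = 2.183 — short.
Try y = 2.34 m: A R^(2/3) = 3.53 — over.
Try y = 2.04 m: A R^(2/3) = 2.992 — close enough.

y_n = 2.04 m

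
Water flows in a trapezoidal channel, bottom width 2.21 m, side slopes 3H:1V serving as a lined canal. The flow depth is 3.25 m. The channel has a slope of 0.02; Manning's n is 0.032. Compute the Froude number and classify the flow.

supercritical

With bottom width b = 2.21 m and side slope z = 3: A = (b + zy)y = (2.21 + 3×3.25)×3.25 = 38.87 m²; P = b + 2y√(1+z²) = 2.21 + 2×3.25×3.162 = 22.76 m.
Hydraulic radius R = A/P = 38.87/22.76 = 1.707 m.
V = (1/n) R^(2/3) √S = (1/0.032) × 1.707^(2/3) × √0.02 = 6.313 m/s. Hydraulic depth D_h = A/T = 38.87/21.71 = 1.79 m.
Froude number Fr = V/√(g·D_h) = 6.313/√(9.81×1.79) = 1.51, which is greater than 1, so the flow is supercritical.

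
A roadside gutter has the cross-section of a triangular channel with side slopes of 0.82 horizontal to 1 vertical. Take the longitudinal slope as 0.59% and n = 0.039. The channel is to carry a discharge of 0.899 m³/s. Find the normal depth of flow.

Manning's equation rearranged: A R^(2/3) = nQ / (1·√S) = 0.039 × 0.899 / (√0.0059) = 0.4565.
Try y = 0.842 m: A R^(2/3) = 0.241 — low.
Try y = 1.24 m: A R^(2/3) = 0.6766 — high.
Try y = 1.07 m: A R^(2/3) = 0.4566 — matches.

y_n = 1.07 m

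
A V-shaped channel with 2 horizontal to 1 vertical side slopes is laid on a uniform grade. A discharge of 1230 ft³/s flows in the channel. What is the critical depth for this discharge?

At critical depth, Q² T / (g A³) = 1, i.e. A³/T = Q²/g = 1230²/32.2 = 46980.
Trying y = 9.02 ft: A³/T = 119400 — over.
Trying y = 7.48 ft: A³/T = 46830 — close enough.

y_c = 7.48 ft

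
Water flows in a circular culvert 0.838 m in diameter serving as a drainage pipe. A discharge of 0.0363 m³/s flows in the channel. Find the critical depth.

y_c = 0.109 m

At critical depth, Q² T / (g A³) = 1, i.e. A³/T = Q²/g = 0.0363²/9.81 = 0.0001343.
At y = 0.122 m: A³/T = 0.0002074 — high.
At y = 0.0884 m: A³/T = 0.00005812 — low.
At y = 0.109 m: A³/T = 0.000133 — close enough.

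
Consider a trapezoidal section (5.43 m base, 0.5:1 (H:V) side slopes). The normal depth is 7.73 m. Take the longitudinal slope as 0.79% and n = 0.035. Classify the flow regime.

subcritical

With bottom width b = 5.43 m and side slope z = 0.5: A = (b + zy)y = (5.43 + 0.5×7.73)×7.73 = 71.85 m²; P = b + 2y√(1+z²) = 5.43 + 2×7.73×1.118 = 22.71 m.
Hydraulic radius R = A/P = 71.85/22.71 = 3.163 m.
V = (1/n) R^(2/3) √S = (1/0.035) × 3.163^(2/3) × √0.0079 = 5.472 m/s. Hydraulic depth D_h = A/T = 71.85/13.16 = 5.46 m.
Froude number Fr = V/√(g·D_h) = 5.472/√(9.81×5.46) = 0.748, which is less than 1, so the flow is subcritical.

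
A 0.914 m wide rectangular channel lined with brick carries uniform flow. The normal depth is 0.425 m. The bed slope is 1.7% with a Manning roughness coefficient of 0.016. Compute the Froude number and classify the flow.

supercritical

Flow area A = b·y = 0.914 × 0.425 = 0.3885 m². Wetted perimeter P = b + 2y = 0.914 + 2×0.425 = 1.764 m.
Hydraulic radius R = A/P = 0.3885/1.764 = 0.2202 m.
V = (1/n) R^(2/3) √S = (1/0.016) × 0.2202^(2/3) × √0.017 = 2.972 m/s. Hydraulic depth D_h = A/T = 0.3885/0.914 = 0.425 m.
Froude number Fr = V/√(g·D_h) = 2.972/√(9.81×0.425) = 1.46, which is greater than 1, so the flow is supercritical.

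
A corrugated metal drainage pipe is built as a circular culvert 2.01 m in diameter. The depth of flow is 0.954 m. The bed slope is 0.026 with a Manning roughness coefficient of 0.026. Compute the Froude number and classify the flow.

For a circular section of diameter D = 2.01 m at depth y = 0.954 m, the central angle is θ = 2 arccos(1 − 2y/D) = 3.04 rad. Then A = (D²/8)(θ − sin θ) = 1.484 m² and P = Dθ/2 = 3.055 m.
Hydraulic radius R = A/P = 1.484/3.055 = 0.4857 m.
V = (1/n) R^(2/3) √S = (1/0.026) × 0.4857^(2/3) × √0.026 = 3.832 m/s. Hydraulic depth D_h = A/T = 1.484/2.007 = 0.7393 m.
Froude number Fr = V/√(g·D_h) = 3.832/√(9.81×0.7393) = 1.42, which is greater than 1, so the flow is supercritical.

supercritical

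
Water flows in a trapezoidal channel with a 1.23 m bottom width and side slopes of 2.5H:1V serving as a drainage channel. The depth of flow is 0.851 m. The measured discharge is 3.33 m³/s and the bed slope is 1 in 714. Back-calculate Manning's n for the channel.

With bottom width b = 1.23 m and side slope z = 2.5: A = (b + zy)y = (1.23 + 2.5×0.851)×0.851 = 2.857 m²; P = b + 2y√(1+z²) = 1.23 + 2×0.851×2.693 = 5.813 m.
Hydraulic radius R = A/P = 2.857/5.813 = 0.4915 m.
Rearranging Manning's equation: n = (1/Q) A R^(2/3) S^(1/2) = (1/3.33) × 2.857 × 0.4915^(2/3) × √0.001401 = 0.02.

n = 0.02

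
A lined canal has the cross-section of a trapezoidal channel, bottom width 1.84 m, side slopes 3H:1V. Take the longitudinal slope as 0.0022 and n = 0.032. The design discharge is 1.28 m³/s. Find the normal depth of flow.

y_n = 0.521 m

Manning's equation rearranged: A R^(2/3) = nQ / (1·√S) = 0.032 × 1.28 / (√0.0022) = 0.8733.
At y = 0.397 m: A R^(2/3) = 0.5108 — low.
At y = 0.64 m: A R^(2/3) = 1.325 — high.
At y = 0.521 m: A R^(2/3) = 0.8726 — ≈ 0.8733.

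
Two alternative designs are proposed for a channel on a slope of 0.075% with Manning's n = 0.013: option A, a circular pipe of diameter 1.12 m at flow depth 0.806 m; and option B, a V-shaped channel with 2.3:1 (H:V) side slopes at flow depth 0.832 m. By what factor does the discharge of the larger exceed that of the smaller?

Channel A: For a circular section of diameter D = 1.12 m at depth y = 0.806 m, the central angle is θ = 2 arccos(1 − 2y/D) = 4.051 rad. Then A = (D²/8)(θ − sin θ) = 0.759 m² and P = Dθ/2 = 2.269 m. Hydraulic radius R = A/P = 0.759/2.269 = 0.3346 m. Q_A = (1/0.013)·0.759·0.3346^(2/3)·√0.00075 = 0.7705 m³/s.
Channel B: For a triangular section with side slope z = 2.3: A = zy² = 2.3×0.832² = 1.592 m²; P = 2y√(1+z²) = 2×0.832×2.508 = 4.173 m. Hydraulic radius R = A/P = 1.592/4.173 = 0.3815 m. Q_B = (1/0.013)·1.592·0.3815^(2/3)·√0.00075 = 1.764 m³/s.
The larger discharge is 1.764 m³/s and the smaller is 0.7705 m³/s; the ratio is 2.29.

2.29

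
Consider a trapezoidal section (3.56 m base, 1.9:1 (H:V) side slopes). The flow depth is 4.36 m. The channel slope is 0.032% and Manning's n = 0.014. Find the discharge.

With bottom width b = 3.56 m and side slope z = 1.9: A = (b + zy)y = (3.56 + 1.9×4.36)×4.36 = 51.64 m²; P = b + 2y√(1+z²) = 3.56 + 2×4.36×2.147 = 22.28 m.
Hydraulic radius R = A/P = 51.64/22.28 = 2.317 m.
Manning's equation: Q = (1/n) A R^(2/3) S^(1/2) = (1/0.014) × 51.64 × 2.317^(2/3) × 0.00032^(1/2) = 116 m³/s.

Q = 116 m³/s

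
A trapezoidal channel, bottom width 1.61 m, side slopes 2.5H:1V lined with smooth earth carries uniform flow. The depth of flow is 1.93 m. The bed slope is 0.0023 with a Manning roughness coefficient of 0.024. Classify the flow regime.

subcritical

With bottom width b = 1.61 m and side slope z = 2.5: A = (b + zy)y = (1.61 + 2.5×1.93)×1.93 = 12.42 m²; P = b + 2y√(1+z²) = 1.61 + 2×1.93×2.693 = 12 m.
Hydraulic radius R = A/P = 12.42/12 = 1.035 m.
V = (1/n) R^(2/3) √S = (1/0.024) × 1.035^(2/3) × √0.0023 = 2.044 m/s. Hydraulic depth D_h = A/T = 12.42/11.26 = 1.103 m.
Froude number Fr = V/√(g·D_h) = 2.044/√(9.81×1.103) = 0.621, which is less than 1, so the flow is subcritical.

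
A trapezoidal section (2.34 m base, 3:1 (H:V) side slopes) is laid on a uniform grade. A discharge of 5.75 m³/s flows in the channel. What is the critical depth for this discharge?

y_c = 0.645 m

At critical depth, Q² T / (g A³) = 1, i.e. A³/T = Q²/g = 5.75²/9.81 = 3.37.
Try y = 0.754 m: A³/T = 6.087 — too large.
Try y = 0.645 m: A³/T = 3.376 — matches.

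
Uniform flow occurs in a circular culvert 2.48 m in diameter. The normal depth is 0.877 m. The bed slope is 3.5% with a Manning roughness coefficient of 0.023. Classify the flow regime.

For a circular section of diameter D = 2.48 m at depth y = 0.877 m, the central angle is θ = 2 arccos(1 − 2y/D) = 2.547 rad. Then A = (D²/8)(θ − sin θ) = 1.528 m² and P = Dθ/2 = 3.159 m.
Hydraulic radius R = A/P = 1.528/3.159 = 0.4837 m.
V = (1/n) R^(2/3) √S = (1/0.023) × 0.4837^(2/3) × √0.035 = 5.012 m/s. Hydraulic depth D_h = A/T = 1.528/2.371 = 0.6444 m.
Froude number Fr = V/√(g·D_h) = 5.012/√(9.81×0.6444) = 1.99, which is greater than 1, so the flow is supercritical.

supercritical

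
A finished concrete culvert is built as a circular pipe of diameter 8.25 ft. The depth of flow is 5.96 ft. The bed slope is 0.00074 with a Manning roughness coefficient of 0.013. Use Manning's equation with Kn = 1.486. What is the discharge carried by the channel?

For a circular section of diameter D = 8.25 ft at depth y = 5.96 ft, the central angle is θ = 2 arccos(1 − 2y/D) = 4.064 rad. Then A = (D²/8)(θ − sin θ) = 41.35 ft² and P = Dθ/2 = 16.76 ft.
Hydraulic radius R = A/P = 41.35/16.76 = 2.467 ft.
Manning's equation: Q = (1.486/n) A R^(2/3) S^(1/2) = (1.486/0.013) × 41.35 × 2.467^(2/3) × 0.00074^(1/2) = 235 ft³/s.

Q = 235 ft³/s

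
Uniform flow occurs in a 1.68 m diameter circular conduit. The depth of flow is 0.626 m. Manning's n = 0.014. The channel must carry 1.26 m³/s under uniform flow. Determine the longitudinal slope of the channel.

S = 0.0023

For a circular section of diameter D = 1.68 m at depth y = 0.626 m, the central angle is θ = 2 arccos(1 − 2y/D) = 2.626 rad. Then A = (D²/8)(θ − sin θ) = 0.7528 m² and P = Dθ/2 = 2.206 m.
Hydraulic radius R = A/P = 0.7528/2.206 = 0.3412 m.
From Manning's equation, S = [nQ / (1 A R^(2/3))]² = [0.014 × 1.26 / (1 × 0.7528 × 0.3412^(2/3))]² = 0.0023.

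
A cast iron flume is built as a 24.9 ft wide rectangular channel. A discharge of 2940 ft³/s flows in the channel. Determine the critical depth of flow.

y_c = 7.57 ft

For a rectangular channel, critical depth y_c = (q²/g)^(1/3) where q = Q/b = 2940/24.9 = 118.1 ft²/s.
So y_c = (118.1²/32.2)^(1/3) = 7.57 ft.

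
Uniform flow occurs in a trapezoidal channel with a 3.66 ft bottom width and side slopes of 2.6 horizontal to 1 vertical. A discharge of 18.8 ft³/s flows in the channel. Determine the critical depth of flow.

At critical depth, Q² T / (g A³) = 1, i.e. A³/T = Q²/g = 18.8²/32.2 = 10.98.
Trying y = 0.658 ft: A³/T = 6.233 — too small.
Trying y = 0.895 ft: A³/T = 18.5 — too large.
Trying y = 0.773 ft: A³/T = 10.96 — ≈ 10.98.

y_c = 0.773 ft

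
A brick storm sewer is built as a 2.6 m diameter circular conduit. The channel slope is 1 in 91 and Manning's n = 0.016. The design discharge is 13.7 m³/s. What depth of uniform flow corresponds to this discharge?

y_n = 1.34 m

Manning's equation rearranged: A R^(2/3) = nQ / (1·√S) = 0.016 × 13.7 / (√0.01099) = 2.091.
Try y = 0.986 m: A R^(2/3) = 1.217 — low.
Try y = 1.34 m: A R^(2/3) = 2.096 — close enough.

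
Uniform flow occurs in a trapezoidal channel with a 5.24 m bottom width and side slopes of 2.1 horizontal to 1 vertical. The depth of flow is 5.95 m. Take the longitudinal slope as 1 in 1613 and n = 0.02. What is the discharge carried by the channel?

With bottom width b = 5.24 m and side slope z = 2.1: A = (b + zy)y = (5.24 + 2.1×5.95)×5.95 = 105.5 m²; P = b + 2y√(1+z²) = 5.24 + 2×5.95×2.326 = 32.92 m.
Hydraulic radius R = A/P = 105.5/32.92 = 3.206 m.
Manning's equation: Q = (1/n) A R^(2/3) S^(1/2) = (1/0.02) × 105.5 × 3.206^(2/3) × 0.00062^(1/2) = 286 m³/s.

Q = 286 m³/s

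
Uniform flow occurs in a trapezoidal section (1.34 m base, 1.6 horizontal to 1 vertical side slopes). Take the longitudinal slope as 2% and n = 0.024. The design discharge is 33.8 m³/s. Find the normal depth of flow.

y_n = 1.62 m

Manning's equation rearranged: A R^(2/3) = nQ / (1·√S) = 0.024 × 33.8 / (√0.02) = 5.736.
At y = 2.07 m: A R^(2/3) = 9.962 — high.
At y = 1.27 m: A R^(2/3) = 3.371 — low.
At y = 1.62 m: A R^(2/3) = 5.737 — ≈ 5.736.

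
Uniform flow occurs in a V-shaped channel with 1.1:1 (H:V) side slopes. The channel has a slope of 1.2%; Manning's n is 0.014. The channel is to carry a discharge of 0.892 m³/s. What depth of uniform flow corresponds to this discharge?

y_n = 0.548 m

Manning's equation rearranged: A R^(2/3) = nQ / (1·√S) = 0.014 × 0.892 / (√0.012) = 0.114.
Trying y = 0.675 m: A R^(2/3) = 0.1988 — too large.
Trying y = 0.43 m: A R^(2/3) = 0.05972 — too small.
Trying y = 0.548 m: A R^(2/3) = 0.114 — close enough.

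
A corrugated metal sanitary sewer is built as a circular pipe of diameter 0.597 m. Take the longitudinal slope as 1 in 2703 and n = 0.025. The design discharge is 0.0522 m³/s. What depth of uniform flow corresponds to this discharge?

y_n = 0.427 m

Manning's equation rearranged: A R^(2/3) = nQ / (1·√S) = 0.025 × 0.0522 / (√0.00037) = 0.06785.
At y = 0.519 m: A R^(2/3) = 0.08243 — over.
At y = 0.427 m: A R^(2/3) = 0.0678 — ≈ 0.06785.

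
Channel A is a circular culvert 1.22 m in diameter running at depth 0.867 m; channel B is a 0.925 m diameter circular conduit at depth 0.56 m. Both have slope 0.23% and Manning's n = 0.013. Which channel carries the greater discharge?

channel A

Channel A: For a circular section of diameter D = 1.22 m at depth y = 0.867 m, the central angle is θ = 2 arccos(1 − 2y/D) = 4.011 rad. Then A = (D²/8)(θ − sin θ) = 0.8885 m² and P = Dθ/2 = 2.447 m. Hydraulic radius R = A/P = 0.8885/2.447 = 0.3631 m. Q_A = (1/0.013)·0.8885·0.3631^(2/3)·√0.0023 = 1.668 m³/s.
Channel B: For a circular section of diameter D = 0.925 m at depth y = 0.56 m, the central angle is θ = 2 arccos(1 − 2y/D) = 3.566 rad. Then A = (D²/8)(θ − sin θ) = 0.4255 m² and P = Dθ/2 = 1.649 m. Hydraulic radius R = A/P = 0.4255/1.649 = 0.258 m. Q_B = (1/0.013)·0.4255·0.258^(2/3)·√0.0023 = 0.6361 m³/s.
Q_A = 1.668 m³/s vs Q_B = 0.6361 m³/s, so channel A carries more.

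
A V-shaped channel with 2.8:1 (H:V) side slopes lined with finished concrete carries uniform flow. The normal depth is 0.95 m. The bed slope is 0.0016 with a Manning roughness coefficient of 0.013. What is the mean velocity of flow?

For a triangular section with side slope z = 2.8: A = zy² = 2.8×0.95² = 2.527 m²; P = 2y√(1+z²) = 2×0.95×2.973 = 5.649 m.
Hydraulic radius R = A/P = 2.527/5.649 = 0.4473 m.
From Manning's equation, V = (1/n) R^(2/3) S^(1/2) = (1/0.013) × 0.4473^(2/3) × 0.0016^(1/2) = 1.8 m/s.

V = 1.8 m/s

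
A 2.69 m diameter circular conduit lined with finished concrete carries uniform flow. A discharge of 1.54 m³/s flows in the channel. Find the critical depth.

y_c = 0.536 m

At critical depth, Q² T / (g A³) = 1, i.e. A³/T = Q²/g = 1.54²/9.81 = 0.2418.
Try y = 0.648 m: A³/T = 0.5095 — high.
Try y = 0.384 m: A³/T = 0.06542 — low.
Try y = 0.536 m: A³/T = 0.2426 — close enough.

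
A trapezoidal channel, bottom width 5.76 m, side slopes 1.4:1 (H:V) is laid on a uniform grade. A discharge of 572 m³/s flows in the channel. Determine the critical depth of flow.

y_c = 6.31 m

At critical depth, Q² T / (g A³) = 1, i.e. A³/T = Q²/g = 572²/9.81 = 33350.
At y = 5.5 m: A³/T = 19170 — low.
At y = 7.48 m: A³/T = 67030 — high.
At y = 6.31 m: A³/T = 33330 — close enough.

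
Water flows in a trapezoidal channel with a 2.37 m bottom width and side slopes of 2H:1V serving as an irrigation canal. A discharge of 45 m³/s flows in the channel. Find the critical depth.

y_c = 2.02 m

At critical depth, Q² T / (g A³) = 1, i.e. A³/T = Q²/g = 45²/9.81 = 206.4.
Trying y = 2.28 m: A³/T = 343.3 — high.
Trying y = 1.42 m: A³/T = 50.3 — low.
Trying y = 2.02 m: A³/T = 207.7 — close enough.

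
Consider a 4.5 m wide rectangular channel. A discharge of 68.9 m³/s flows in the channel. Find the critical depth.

For a rectangular channel, critical depth y_c = (q²/g)^(1/3) where q = Q/b = 68.9/4.5 = 15.31 m²/s.
So y_c = (15.31²/9.81)^(1/3) = 2.88 m.

y_c = 2.88 m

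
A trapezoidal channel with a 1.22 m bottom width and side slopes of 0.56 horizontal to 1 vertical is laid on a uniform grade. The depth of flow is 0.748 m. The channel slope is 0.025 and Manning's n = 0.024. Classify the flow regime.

supercritical

With bottom width b = 1.22 m and side slope z = 0.56: A = (b + zy)y = (1.22 + 0.56×0.748)×0.748 = 1.226 m²; P = b + 2y√(1+z²) = 1.22 + 2×0.748×1.146 = 2.935 m.
Hydraulic radius R = A/P = 1.226/2.935 = 0.4177 m.
V = (1/n) R^(2/3) √S = (1/0.024) × 0.4177^(2/3) × √0.025 = 3.682 m/s. Hydraulic depth D_h = A/T = 1.226/2.058 = 0.5957 m.
Froude number Fr = V/√(g·D_h) = 3.682/√(9.81×0.5957) = 1.52, which is greater than 1, so the flow is supercritical.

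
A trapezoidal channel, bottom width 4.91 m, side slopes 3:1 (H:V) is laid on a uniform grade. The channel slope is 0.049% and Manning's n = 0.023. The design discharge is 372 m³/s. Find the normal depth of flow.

y_n = 6.68 m

Manning's equation rearranged: A R^(2/3) = nQ / (1·√S) = 0.023 × 372 / (√0.00049) = 386.5.
Try y = 7.54 m: A R^(2/3) = 518.4 — high.
Try y = 4.55 m: A R^(2/3) = 155.8 — low.
Try y = 6.68 m: A R^(2/3) = 386.7 — matches.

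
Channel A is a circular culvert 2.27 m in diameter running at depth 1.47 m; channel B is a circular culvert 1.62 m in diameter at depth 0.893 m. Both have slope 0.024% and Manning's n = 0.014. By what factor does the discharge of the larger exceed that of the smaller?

Channel A: For a circular section of diameter D = 2.27 m at depth y = 1.47 m, the central angle is θ = 2 arccos(1 − 2y/D) = 3.741 rad. Then A = (D²/8)(θ − sin θ) = 2.773 m² and P = Dθ/2 = 4.246 m. Hydraulic radius R = A/P = 2.773/4.246 = 0.6531 m. Q_A = (1/0.014)·2.773·0.6531^(2/3)·√0.00024 = 2.31 m³/s.
Channel B: For a circular section of diameter D = 1.62 m at depth y = 0.893 m, the central angle is θ = 2 arccos(1 − 2y/D) = 3.347 rad. Then A = (D²/8)(θ − sin θ) = 1.165 m² and P = Dθ/2 = 2.711 m. Hydraulic radius R = A/P = 1.165/2.711 = 0.4297 m. Q_B = (1/0.014)·1.165·0.4297^(2/3)·√0.00024 = 0.7339 m³/s.
The larger discharge is 2.31 m³/s and the smaller is 0.7339 m³/s; the ratio is 3.15.

3.15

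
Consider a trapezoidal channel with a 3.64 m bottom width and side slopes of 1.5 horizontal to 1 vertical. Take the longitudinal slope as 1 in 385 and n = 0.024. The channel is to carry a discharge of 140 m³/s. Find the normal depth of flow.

Manning's equation rearranged: A R^(2/3) = nQ / (1·√S) = 0.024 × 140 / (√0.002597) = 65.93.
Try y = 3.01 m: A R^(2/3) = 34.88 — too small.
Try y = 4.63 m: A R^(2/3) = 88.1 — too large.
Try y = 4.06 m: A R^(2/3) = 66.03 — ≈ 65.93.

y_n = 4.06 m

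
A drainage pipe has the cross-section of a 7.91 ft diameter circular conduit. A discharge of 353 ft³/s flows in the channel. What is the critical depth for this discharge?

y_c = 4.78 ft

At critical depth, Q² T / (g A³) = 1, i.e. A³/T = Q²/g = 353²/32.2 = 3870.
At y = 3.65 ft: A³/T = 1380 — too small.
At y = 5.63 ft: A³/T = 7308 — too large.
At y = 4.78 ft: A³/T = 3869 — ≈ 3870.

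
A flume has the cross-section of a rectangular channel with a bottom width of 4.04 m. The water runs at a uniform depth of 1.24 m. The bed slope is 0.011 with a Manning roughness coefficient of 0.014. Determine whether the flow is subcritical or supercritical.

supercritical

Flow area A = b·y = 4.04 × 1.24 = 5.01 m². Wetted perimeter P = b + 2y = 4.04 + 2×1.24 = 6.52 m.
Hydraulic radius R = A/P = 5.01/6.52 = 0.7683 m.
V = (1/n) R^(2/3) √S = (1/0.014) × 0.7683^(2/3) × √0.011 = 6.285 m/s. Hydraulic depth D_h = A/T = 5.01/4.04 = 1.24 m.
Froude number Fr = V/√(g·D_h) = 6.285/√(9.81×1.24) = 1.8, which is greater than 1, so the flow is supercritical.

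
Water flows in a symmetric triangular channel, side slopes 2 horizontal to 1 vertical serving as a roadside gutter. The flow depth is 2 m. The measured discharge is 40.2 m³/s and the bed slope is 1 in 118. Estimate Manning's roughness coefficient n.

For a triangular section with side slope z = 2: A = zy² = 2×2² = 8 m²; P = 2y√(1+z²) = 2×2×2.236 = 8.944 m.
Hydraulic radius R = A/P = 8/8.944 = 0.8944 m.
Rearranging Manning's equation: n = (1/Q) A R^(2/3) S^(1/2) = (1/40.2) × 8 × 0.8944^(2/3) × √0.008475 = 0.017.

n = 0.017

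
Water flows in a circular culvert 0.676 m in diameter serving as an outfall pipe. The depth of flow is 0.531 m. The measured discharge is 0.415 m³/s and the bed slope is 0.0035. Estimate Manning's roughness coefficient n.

n = 0.015

For a circular section of diameter D = 0.676 m at depth y = 0.531 m, the central angle is θ = 2 arccos(1 − 2y/D) = 4.357 rad. Then A = (D²/8)(θ − sin θ) = 0.3024 m² and P = Dθ/2 = 1.473 m.
Hydraulic radius R = A/P = 0.3024/1.473 = 0.2054 m.
Rearranging Manning's equation: n = (1/Q) A R^(2/3) S^(1/2) = (1/0.415) × 0.3024 × 0.2054^(2/3) × √0.0035 = 0.015.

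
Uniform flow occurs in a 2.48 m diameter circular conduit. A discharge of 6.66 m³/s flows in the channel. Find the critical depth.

At critical depth, Q² T / (g A³) = 1, i.e. A³/T = Q²/g = 6.66²/9.81 = 4.521.
Trying y = 0.882 m: A³/T = 1.538 — short.
Trying y = 1.44 m: A³/T = 10.06 — over.
Trying y = 1.17 m: A³/T = 4.55 — ≈ 4.521.

y_c = 1.17 m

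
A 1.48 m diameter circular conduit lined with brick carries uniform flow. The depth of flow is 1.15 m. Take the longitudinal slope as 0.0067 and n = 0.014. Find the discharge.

For a circular section of diameter D = 1.48 m at depth y = 1.15 m, the central angle is θ = 2 arccos(1 − 2y/D) = 4.316 rad. Then A = (D²/8)(θ − sin θ) = 1.434 m² and P = Dθ/2 = 3.194 m.
Hydraulic radius R = A/P = 1.434/3.194 = 0.4491 m.
Manning's equation: Q = (1/n) A R^(2/3) S^(1/2) = (1/0.014) × 1.434 × 0.4491^(2/3) × 0.0067^(1/2) = 4.92 m³/s.

Q = 4.92 m³/s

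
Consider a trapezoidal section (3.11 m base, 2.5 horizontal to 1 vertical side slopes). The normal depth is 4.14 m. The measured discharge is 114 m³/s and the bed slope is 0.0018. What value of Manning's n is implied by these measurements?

With bottom width b = 3.11 m and side slope z = 2.5: A = (b + zy)y = (3.11 + 2.5×4.14)×4.14 = 55.72 m²; P = b + 2y√(1+z²) = 3.11 + 2×4.14×2.693 = 25.4 m.
Hydraulic radius R = A/P = 55.72/25.4 = 2.193 m.
Rearranging Manning's equation: n = (1/Q) A R^(2/3) S^(1/2) = (1/114) × 55.72 × 2.193^(2/3) × √0.0018 = 0.035.

n = 0.035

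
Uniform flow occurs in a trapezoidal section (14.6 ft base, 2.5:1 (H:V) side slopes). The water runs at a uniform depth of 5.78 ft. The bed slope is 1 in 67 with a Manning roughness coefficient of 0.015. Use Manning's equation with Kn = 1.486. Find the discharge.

With bottom width b = 14.6 ft and side slope z = 2.5: A = (b + zy)y = (14.6 + 2.5×5.78)×5.78 = 167.9 ft²; P = b + 2y√(1+z²) = 14.6 + 2×5.78×2.693 = 45.73 ft.
Hydraulic radius R = A/P = 167.9/45.73 = 3.672 ft.
Manning's equation: Q = (1.486/n) A R^(2/3) S^(1/2) = (1.486/0.015) × 167.9 × 3.672^(2/3) × 0.01493^(1/2) = 4840 ft³/s.

Q = 4840 ft³/s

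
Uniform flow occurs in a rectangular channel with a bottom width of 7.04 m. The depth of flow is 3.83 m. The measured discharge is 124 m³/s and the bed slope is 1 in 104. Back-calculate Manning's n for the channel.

Flow area A = b·y = 7.04 × 3.83 = 26.96 m². Wetted perimeter P = b + 2y = 7.04 + 2×3.83 = 14.7 m.
Hydraulic radius R = A/P = 26.96/14.7 = 1.834 m.
Rearranging Manning's equation: n = (1/Q) A R^(2/3) S^(1/2) = (1/124) × 26.96 × 1.834^(2/3) × √0.009615 = 0.0319.

n = 0.0319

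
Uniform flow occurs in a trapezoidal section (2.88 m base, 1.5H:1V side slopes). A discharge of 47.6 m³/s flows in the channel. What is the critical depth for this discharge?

y_c = 2.12 m

At critical depth, Q² T / (g A³) = 1, i.e. A³/T = Q²/g = 47.6²/9.81 = 231.
Trying y = 1.61 m: A³/T = 80.36 — too small.
Trying y = 2.5 m: A³/T = 438.7 — too large.
Trying y = 2.12 m: A³/T = 229.5 — matches.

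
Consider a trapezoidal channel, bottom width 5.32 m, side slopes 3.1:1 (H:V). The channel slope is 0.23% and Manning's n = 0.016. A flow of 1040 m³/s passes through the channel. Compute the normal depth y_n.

Manning's equation rearranged: A R^(2/3) = nQ / (1·√S) = 0.016 × 1040 / (√0.0023) = 347.
Try y = 4.35 m: A R^(2/3) = 147.9 — low.
Try y = 7.01 m: A R^(2/3) = 455.2 — high.
Try y = 6.26 m: A R^(2/3) = 347.1 — close enough.

y_n = 6.26 m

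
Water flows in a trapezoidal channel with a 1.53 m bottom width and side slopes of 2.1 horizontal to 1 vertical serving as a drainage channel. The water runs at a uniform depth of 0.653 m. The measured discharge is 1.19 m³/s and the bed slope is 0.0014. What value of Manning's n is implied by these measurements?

n = 0.0331

With bottom width b = 1.53 m and side slope z = 2.1: A = (b + zy)y = (1.53 + 2.1×0.653)×0.653 = 1.895 m²; P = b + 2y√(1+z²) = 1.53 + 2×0.653×2.326 = 4.568 m.
Hydraulic radius R = A/P = 1.895/4.568 = 0.4148 m.
Rearranging Manning's equation: n = (1/Q) A R^(2/3) S^(1/2) = (1/1.19) × 1.895 × 0.4148^(2/3) × √0.0014 = 0.0331.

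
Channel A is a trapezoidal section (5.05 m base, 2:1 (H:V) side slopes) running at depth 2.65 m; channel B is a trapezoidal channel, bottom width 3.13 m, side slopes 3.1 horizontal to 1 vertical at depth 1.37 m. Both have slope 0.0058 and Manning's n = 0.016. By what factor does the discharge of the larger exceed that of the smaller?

Channel A: With bottom width b = 5.05 m and side slope z = 2: A = (b + zy)y = (5.05 + 2×2.65)×2.65 = 27.43 m²; P = b + 2y√(1+z²) = 5.05 + 2×2.65×2.236 = 16.9 m. Hydraulic radius R = A/P = 27.43/16.9 = 1.623 m. Q_A = (1/0.016)·27.43·1.623^(2/3)·√0.0058 = 180.3 m³/s.
Channel B: With bottom width b = 3.13 m and side slope z = 3.1: A = (b + zy)y = (3.13 + 3.1×1.37)×1.37 = 10.11 m²; P = b + 2y√(1+z²) = 3.13 + 2×1.37×3.257 = 12.06 m. Hydraulic radius R = A/P = 10.11/12.06 = 0.8384 m. Q_B = (1/0.016)·10.11·0.8384^(2/3)·√0.0058 = 42.77 m³/s.
The larger discharge is 180.3 m³/s and the smaller is 42.77 m³/s; the ratio is 4.22.

4.22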